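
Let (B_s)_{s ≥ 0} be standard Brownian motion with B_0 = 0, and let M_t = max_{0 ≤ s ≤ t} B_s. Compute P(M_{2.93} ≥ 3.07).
P(M_{2.93} ≥ 3.07) = 2·P(B_{2.93} ≥ 3.07) = 2(1 − Φ(3.07/√2.93)) ≈ 0.0729

By the reflection principle for Brownian motion, P(M_t ≥ a) = 2 · P(B_t ≥ a) for a ≥ 0. Since B_t ~ N(0, t), P(B_t ≥ 3.07) = 1 − Φ(3.07/√t) = 1 − Φ(3.07/√2.93) = 1 − Φ(1.7935). So
  P(M_{2.93} ≥ 3.07) = 2(1 − Φ(1.7935)) ≈ 0.0729.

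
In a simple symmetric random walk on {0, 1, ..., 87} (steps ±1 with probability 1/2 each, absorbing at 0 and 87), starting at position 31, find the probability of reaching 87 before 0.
P(hit 87 before 0) = 31/87

Let u_k = P(hit 87 before 0 | start at k). Then u_0 = 0, u_87 = 1, and u_k = u_{k-1}/2 + u_{k+1}/2 for 1 ≤ k ≤ 86. This harmonic recurrence is solved by u_k = k/87, giving u_31 = 31/87.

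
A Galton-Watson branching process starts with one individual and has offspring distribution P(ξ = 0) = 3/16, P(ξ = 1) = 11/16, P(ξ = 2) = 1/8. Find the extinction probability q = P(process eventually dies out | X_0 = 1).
q = 1

Mean offspring μ = 0·3/16 + 1·11/16 + 2·1/8 = 15/16 ≤ 1. For μ ≤ 1 with offspring not concentrated at 1, the Galton-Watson process goes extinct almost surely, so q = 1.
(Algebraic check: The pgf is f(s) = 3/16 + 11/16·s + 1/8·s². The extinction probability q is the smallest fixed point of f in [0, 1]. Setting s = f(s):
  1/8·s² + (11/16 − 1)·s + 3/16 = 0
  1/8·s² − (3/16 + 1/8)·s + 3/16 = 0
which factors as (s − 1)·(1/8·s − 3/16) = 0, giving roots s = 1 and s = (3/16)/(1/8) = 3/2. Since 3/2 ≥ 1, the smallest root in [0, 1] is s = 1.)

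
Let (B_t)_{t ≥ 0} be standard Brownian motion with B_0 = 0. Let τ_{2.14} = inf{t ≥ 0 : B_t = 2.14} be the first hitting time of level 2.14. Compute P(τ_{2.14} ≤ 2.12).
P(τ_{2.14} ≤ 2.12) = 2(1 − Φ(2.14/√2.12)) = 2(1 − Φ(1.4698)) ≈ 0.1416

By the reflection principle for standard BM, P(τ_b ≤ t) = 2 · P(B_t ≥ b). Since B_t ~ N(0, t), P(B_t ≥ 2.14) = 1 − Φ(2.14/√t) = 1 − Φ(2.14/√2.12) = 1 − Φ(1.4698) ≈ 0.07081. Doubling: P(τ_{2.14} ≤ 2.12) ≈ 2 · 0.07081 = 0.14162 ≈ 0.1416.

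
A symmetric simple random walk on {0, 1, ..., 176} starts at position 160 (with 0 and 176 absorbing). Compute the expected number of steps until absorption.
E[τ | X_0 = 160] = 2560

Let v_k = E[τ | X_0 = k]. Boundary: v_0 = v_176 = 0. Recurrence: v_k = 1 + (v_{k-1} + v_{k+1})/2 for 1 ≤ k ≤ 175. The particular solution to v_k − (v_{k-1} + v_{k+1})/2 = 1 is v_k = −k^2. Adding homogeneous solution A + B k and matching boundaries gives v_k = k (176 − k). Substituting k = 160: v_160 = 160 · 16 = 2560.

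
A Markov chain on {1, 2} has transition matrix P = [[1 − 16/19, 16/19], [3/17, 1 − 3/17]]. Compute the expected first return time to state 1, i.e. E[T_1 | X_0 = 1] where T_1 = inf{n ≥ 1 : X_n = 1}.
E[T_1 | X_0 = 1] = 1/π_1 = 329/57

For an irreducible recurrent Markov chain with stationary distribution π, E[T_i | X_0 = i] = 1/π_i (Kac's formula). Here π_1 = (3/17)/(16/19 + 3/17) = (3/17)/(329/323) = 57/329, so E[T_1 | X_0 = 1] = 1/π_1 = (16/19 + 3/17)/(3/17) = (329/323)/(3/17) = 329/57.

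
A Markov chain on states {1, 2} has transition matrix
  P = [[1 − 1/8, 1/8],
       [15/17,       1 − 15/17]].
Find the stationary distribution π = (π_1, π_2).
π_1 = 120/137, π_2 = 17/137

Solve πP = π with π_1 + π_2 = 1. From πP = π: π_1 · (1 − 1/8) + π_2 · 15/17 = π_1 ⇒ π_2 · 15/17 = π_1 · 1/8 ⇒ π_2/π_1 = (1/8)/(15/17) = 17/120. Together with π_1 + π_2 = 1:
  π_1 = (15/17)/(1/8 + 15/17) = (15/17)/(137/136) = 120/137,
  π_2 = (1/8)/(1/8 + 15/17) = (1/8)/(137/136) = 17/137.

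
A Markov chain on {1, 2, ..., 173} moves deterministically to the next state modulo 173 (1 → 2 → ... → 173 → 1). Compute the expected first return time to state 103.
E[T_103 | X_0 = 103] = 173

The chain cycles deterministically, so starting at state 103 it returns in exactly 173 steps. Equivalently, the stationary distribution is uniform π_j = 1/173 for every state j, so by Kac's formula E[T_103] = 1/π_103 = 173.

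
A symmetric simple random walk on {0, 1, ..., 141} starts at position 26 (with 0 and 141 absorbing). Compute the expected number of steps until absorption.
E[τ | X_0 = 26] = 2990

Let v_k = E[τ | X_0 = k]. Boundary: v_0 = v_141 = 0. Recurrence: v_k = 1 + (v_{k-1} + v_{k+1})/2 for 1 ≤ k ≤ 140. The particular solution to v_k − (v_{k-1} + v_{k+1})/2 = 1 is v_k = −k^2. Adding homogeneous solution A + B k and matching boundaries gives v_k = k (141 − k). Substituting k = 26: v_26 = 26 · 115 = 2990.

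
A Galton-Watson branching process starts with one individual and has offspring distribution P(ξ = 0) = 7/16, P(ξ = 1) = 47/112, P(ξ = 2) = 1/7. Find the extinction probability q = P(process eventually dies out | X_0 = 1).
q = 1

Mean offspring μ = 0·7/16 + 1·47/112 + 2·1/7 = 79/112 ≤ 1. For μ ≤ 1 with offspring not concentrated at 1, the Galton-Watson process goes extinct almost surely, so q = 1.
(Algebraic check: The pgf is f(s) = 7/16 + 47/112·s + 1/7·s². The extinction probability q is the smallest fixed point of f in [0, 1]. Setting s = f(s):
  1/7·s² + (47/112 − 1)·s + 7/16 = 0
  1/7·s² − (7/16 + 1/7)·s + 7/16 = 0
which factors as (s − 1)·(1/7·s − 7/16) = 0, giving roots s = 1 and s = (7/16)/(1/7) = 49/16. Since 49/16 ≥ 1, the smallest root in [0, 1] is s = 1.)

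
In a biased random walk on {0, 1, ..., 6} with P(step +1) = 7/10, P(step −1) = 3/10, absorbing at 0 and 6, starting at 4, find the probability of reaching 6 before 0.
P(hit 6 before 0) = (1 − (3/7)^4) / (1 − (3/7)^6) = 2842/2923

Let u_k denote P(reach 6 before 0 | start at k). Boundary: u_0 = 0, u_6 = 1. Recurrence: u_k = 7/10·u_{k+1} + 3/10·u_{k-1} for 1 ≤ k ≤ 5. Try u_k = A + B·r^k with r = q/p = (3/10)/(7/10) = 3/7. Substitution satisfies the recurrence; boundary conditions give:
  u_k = (1 − r^k) / (1 − r^N) = (1 − (3/7)^4) / (1 − (3/7)^6) = 2842/2923.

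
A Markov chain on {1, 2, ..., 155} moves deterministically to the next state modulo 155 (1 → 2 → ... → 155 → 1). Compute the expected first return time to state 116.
E[T_116 | X_0 = 116] = 155

The chain cycles deterministically, so starting at state 116 it returns in exactly 155 steps. Equivalently, the stationary distribution is uniform π_j = 1/155 for every state j, so by Kac's formula E[T_116] = 1/π_116 = 155.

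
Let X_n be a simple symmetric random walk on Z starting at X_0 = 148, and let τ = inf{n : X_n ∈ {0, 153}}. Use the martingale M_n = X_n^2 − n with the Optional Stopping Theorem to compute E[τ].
E[τ] = 740

M_n = X_n^2 − n is a martingale (since E[X_{n+1}^2 | F_n] = X_n^2 + 1). By OST (τ has finite mean in a bounded region), E[M_τ] = E[M_0] = X_0^2 − 0 = 148^2 = 21904. Also E[M_τ] = E[X_τ^2] − E[τ]. The walk exits at 0 or 153, with P(hit 153 first) = 148/153, so E[X_τ^2] = 153^2 · 148/153 + 0 = 22644. Thus E[τ] = E[X_τ^2] − E[M_τ] = 22644 − 21904 = 740 = 148(153 − 148) = 740.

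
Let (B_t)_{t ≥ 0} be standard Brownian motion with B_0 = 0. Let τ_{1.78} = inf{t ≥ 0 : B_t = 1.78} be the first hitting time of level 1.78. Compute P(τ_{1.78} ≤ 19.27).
P(τ_{1.78} ≤ 19.27) = 2(1 − Φ(1.78/√19.27)) = 2(1 − Φ(0.4055)) ≈ 0.6851

By the reflection principle for standard BM, P(τ_b ≤ t) = 2 · P(B_t ≥ b). Since B_t ~ N(0, t), P(B_t ≥ 1.78) = 1 − Φ(1.78/√t) = 1 − Φ(1.78/√19.27) = 1 − Φ(0.4055) ≈ 0.34256. Doubling: P(τ_{1.78} ≤ 19.27) ≈ 2 · 0.34256 = 0.68512 ≈ 0.6851.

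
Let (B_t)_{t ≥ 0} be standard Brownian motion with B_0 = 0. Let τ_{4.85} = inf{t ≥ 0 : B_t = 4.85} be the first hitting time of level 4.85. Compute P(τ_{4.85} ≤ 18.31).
P(τ_{4.85} ≤ 18.31) = 2(1 − Φ(4.85/√18.31)) = 2(1 − Φ(1.1334)) ≈ 0.2570

By the reflection principle for standard BM, P(τ_b ≤ t) = 2 · P(B_t ≥ b). Since B_t ~ N(0, t), P(B_t ≥ 4.85) = 1 − Φ(4.85/√t) = 1 − Φ(4.85/√18.31) = 1 − Φ(1.1334) ≈ 0.12852. Doubling: P(τ_{4.85} ≤ 18.31) ≈ 2 · 0.12852 = 0.25704 ≈ 0.2570.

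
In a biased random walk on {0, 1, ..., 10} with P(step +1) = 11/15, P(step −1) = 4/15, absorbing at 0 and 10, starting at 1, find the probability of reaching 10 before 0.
P(hit 10 before 0) = (1 − (4/11)^1) / (1 − (4/11)^10) = 2357947691/3705196575

Let u_k denote P(reach 10 before 0 | start at k). Boundary: u_0 = 0, u_10 = 1. Recurrence: u_k = 11/15·u_{k+1} + 4/15·u_{k-1} for 1 ≤ k ≤ 9. Try u_k = A + B·r^k with r = q/p = (4/15)/(11/15) = 4/11. Substitution satisfies the recurrence; boundary conditions give:
  u_k = (1 − r^k) / (1 − r^N) = (1 − (4/11)^1) / (1 − (4/11)^10) = 2357947691/3705196575.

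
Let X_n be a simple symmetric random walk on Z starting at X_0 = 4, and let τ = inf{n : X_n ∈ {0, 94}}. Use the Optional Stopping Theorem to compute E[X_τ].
E[X_τ] = 4

X_n is a martingale and τ is a bounded-mean stopping time (indeed τ is finite a.s. with bounded expectation since the walk is in a bounded region). By the OST, E[X_τ] = E[X_0] = 4. Equivalently: E[X_τ] = 94 · P(hit 94 first) + 0 · P(hit 0 first) = 94 · (4/94) = 4.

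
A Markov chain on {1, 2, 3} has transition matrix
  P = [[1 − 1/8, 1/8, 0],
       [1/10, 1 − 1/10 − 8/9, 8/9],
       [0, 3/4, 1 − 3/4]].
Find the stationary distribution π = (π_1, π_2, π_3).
π = (108/403, 135/403, 160/403)

This is a birth-death chain on three states, which satisfies detailed balance: π_1 · P_{12} = π_2 · P_{21} and π_2 · P_{23} = π_3 · P_{32}.
From π_1 · 1/8 = π_2 · 1/10: π_2/π_1 = (1/8)/(1/10) = 5/4.
From π_2 · 8/9 = π_3 · 3/4: π_3/π_2 = (8/9)/(3/4) = 32/27.
Take π_1 proportional to 1; then unnormalized π = (1, 5/4, 40/27). Normalize by dividing by the sum 403/108:
  π = (108/403, 135/403, 160/403).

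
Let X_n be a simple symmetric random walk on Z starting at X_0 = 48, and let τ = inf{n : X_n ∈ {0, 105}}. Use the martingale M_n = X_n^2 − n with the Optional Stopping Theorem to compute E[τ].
E[τ] = 2736

M_n = X_n^2 − n is a martingale (since E[X_{n+1}^2 | F_n] = X_n^2 + 1). By OST (τ has finite mean in a bounded region), E[M_τ] = E[M_0] = X_0^2 − 0 = 48^2 = 2304. Also E[M_τ] = E[X_τ^2] − E[τ]. The walk exits at 0 or 105, with P(hit 105 first) = 48/105, so E[X_τ^2] = 105^2 · 48/105 + 0 = 5040. Thus E[τ] = E[X_τ^2] − E[M_τ] = 5040 − 2304 = 2736 = 48(105 − 48) = 2736.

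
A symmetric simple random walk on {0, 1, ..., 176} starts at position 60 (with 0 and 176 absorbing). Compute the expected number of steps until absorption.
E[τ | X_0 = 60] = 6960

Let v_k = E[τ | X_0 = k]. Boundary: v_0 = v_176 = 0. Recurrence: v_k = 1 + (v_{k-1} + v_{k+1})/2 for 1 ≤ k ≤ 175. The particular solution to v_k − (v_{k-1} + v_{k+1})/2 = 1 is v_k = −k^2. Adding homogeneous solution A + B k and matching boundaries gives v_k = k (176 − k). Substituting k = 60: v_60 = 60 · 116 = 6960.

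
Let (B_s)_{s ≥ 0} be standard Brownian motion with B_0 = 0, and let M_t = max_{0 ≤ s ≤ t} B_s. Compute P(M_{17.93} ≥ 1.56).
P(M_{17.93} ≥ 1.56) = 2·P(B_{17.93} ≥ 1.56) = 2(1 − Φ(1.56/√17.93)) ≈ 0.7126

By the reflection principle for Brownian motion, P(M_t ≥ a) = 2 · P(B_t ≥ a) for a ≥ 0. Since B_t ~ N(0, t), P(B_t ≥ 1.56) = 1 − Φ(1.56/√t) = 1 − Φ(1.56/√17.93) = 1 − Φ(0.3684). So
  P(M_{17.93} ≥ 1.56) = 2(1 − Φ(0.3684)) ≈ 0.7126.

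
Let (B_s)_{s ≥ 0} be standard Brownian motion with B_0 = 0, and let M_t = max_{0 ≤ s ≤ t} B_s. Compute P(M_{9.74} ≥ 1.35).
P(M_{9.74} ≥ 1.35) = 2·P(B_{9.74} ≥ 1.35) = 2(1 − Φ(1.35/√9.74)) ≈ 0.6653

By the reflection principle for Brownian motion, P(M_t ≥ a) = 2 · P(B_t ≥ a) for a ≥ 0. Since B_t ~ N(0, t), P(B_t ≥ 1.35) = 1 − Φ(1.35/√t) = 1 − Φ(1.35/√9.74) = 1 − Φ(0.4326). So
  P(M_{9.74} ≥ 1.35) = 2(1 − Φ(0.4326)) ≈ 0.6653.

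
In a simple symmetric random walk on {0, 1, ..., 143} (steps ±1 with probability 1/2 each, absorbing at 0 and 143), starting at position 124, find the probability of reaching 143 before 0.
P(hit 143 before 0) = 124/143

Let u_k = P(hit 143 before 0 | start at k). Then u_0 = 0, u_143 = 1, and u_k = u_{k-1}/2 + u_{k+1}/2 for 1 ≤ k ≤ 142. This harmonic recurrence is solved by u_k = k/143, giving u_124 = 124/143.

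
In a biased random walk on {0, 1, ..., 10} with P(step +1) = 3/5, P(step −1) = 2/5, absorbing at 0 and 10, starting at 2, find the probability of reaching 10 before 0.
P(hit 10 before 0) = (1 − (2/3)^2) / (1 − (2/3)^10) = 6561/11605

Let u_k denote P(reach 10 before 0 | start at k). Boundary: u_0 = 0, u_10 = 1. Recurrence: u_k = 3/5·u_{k+1} + 2/5·u_{k-1} for 1 ≤ k ≤ 9. Try u_k = A + B·r^k with r = q/p = (2/5)/(3/5) = 2/3. Substitution satisfies the recurrence; boundary conditions give:
  u_k = (1 − r^k) / (1 − r^N) = (1 − (2/3)^2) / (1 − (2/3)^10) = 6561/11605.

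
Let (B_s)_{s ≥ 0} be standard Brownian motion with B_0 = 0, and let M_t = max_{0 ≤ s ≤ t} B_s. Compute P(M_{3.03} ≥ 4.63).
P(M_{3.03} ≥ 4.63) = 2·P(B_{3.03} ≥ 4.63) = 2(1 − Φ(4.63/√3.03)) ≈ 0.0078

By the reflection principle for Brownian motion, P(M_t ≥ a) = 2 · P(B_t ≥ a) for a ≥ 0. Since B_t ~ N(0, t), P(B_t ≥ 4.63) = 1 − Φ(4.63/√t) = 1 − Φ(4.63/√3.03) = 1 − Φ(2.6599). So
  P(M_{3.03} ≥ 4.63) = 2(1 − Φ(2.6599)) ≈ 0.0078.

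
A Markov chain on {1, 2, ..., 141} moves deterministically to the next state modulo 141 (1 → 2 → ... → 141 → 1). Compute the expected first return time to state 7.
E[T_7 | X_0 = 7] = 141

The chain cycles deterministically, so starting at state 7 it returns in exactly 141 steps. Equivalently, the stationary distribution is uniform π_j = 1/141 for every state j, so by Kac's formula E[T_7] = 1/π_7 = 141.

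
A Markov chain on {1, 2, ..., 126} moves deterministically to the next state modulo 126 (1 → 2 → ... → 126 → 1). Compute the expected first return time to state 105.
E[T_105 | X_0 = 105] = 126

The chain cycles deterministically, so starting at state 105 it returns in exactly 126 steps. Equivalently, the stationary distribution is uniform π_j = 1/126 for every state j, so by Kac's formula E[T_105] = 1/π_105 = 126.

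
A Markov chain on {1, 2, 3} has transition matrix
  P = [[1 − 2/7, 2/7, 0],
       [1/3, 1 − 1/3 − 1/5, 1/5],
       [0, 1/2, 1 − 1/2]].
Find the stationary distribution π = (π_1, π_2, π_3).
π = (5/11, 30/77, 12/77)

This is a birth-death chain on three states, which satisfies detailed balance: π_1 · P_{12} = π_2 · P_{21} and π_2 · P_{23} = π_3 · P_{32}.
From π_1 · 2/7 = π_2 · 1/3: π_2/π_1 = (2/7)/(1/3) = 6/7.
From π_2 · 1/5 = π_3 · 1/2: π_3/π_2 = (1/5)/(1/2) = 2/5.
Take π_1 proportional to 1; then unnormalized π = (1, 6/7, 12/35). Normalize by dividing by the sum 11/5:
  π = (5/11, 30/77, 12/77).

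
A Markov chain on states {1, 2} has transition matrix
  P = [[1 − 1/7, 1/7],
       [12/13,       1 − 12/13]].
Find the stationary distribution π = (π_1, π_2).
π_1 = 84/97, π_2 = 13/97

Solve πP = π with π_1 + π_2 = 1. From πP = π: π_1 · (1 − 1/7) + π_2 · 12/13 = π_1 ⇒ π_2 · 12/13 = π_1 · 1/7 ⇒ π_2/π_1 = (1/7)/(12/13) = 13/84. Together with π_1 + π_2 = 1:
  π_1 = (12/13)/(1/7 + 12/13) = (12/13)/(97/91) = 84/97,
  π_2 = (1/7)/(1/7 + 12/13) = (1/7)/(97/91) = 13/97.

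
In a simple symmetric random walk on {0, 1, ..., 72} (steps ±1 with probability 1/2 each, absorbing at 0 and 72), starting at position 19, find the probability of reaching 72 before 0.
P(hit 72 before 0) = 19/72

Let u_k = P(hit 72 before 0 | start at k). Then u_0 = 0, u_72 = 1, and u_k = u_{k-1}/2 + u_{k+1}/2 for 1 ≤ k ≤ 71. This harmonic recurrence is solved by u_k = k/72, giving u_19 = 19/72.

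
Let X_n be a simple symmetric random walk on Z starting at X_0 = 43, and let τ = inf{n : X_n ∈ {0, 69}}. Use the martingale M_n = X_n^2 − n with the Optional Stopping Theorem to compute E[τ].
E[τ] = 1118

M_n = X_n^2 − n is a martingale (since E[X_{n+1}^2 | F_n] = X_n^2 + 1). By OST (τ has finite mean in a bounded region), E[M_τ] = E[M_0] = X_0^2 − 0 = 43^2 = 1849. Also E[M_τ] = E[X_τ^2] − E[τ]. The walk exits at 0 or 69, with P(hit 69 first) = 43/69, so E[X_τ^2] = 69^2 · 43/69 + 0 = 2967. Thus E[τ] = E[X_τ^2] − E[M_τ] = 2967 − 1849 = 1118 = 43(69 − 43) = 1118.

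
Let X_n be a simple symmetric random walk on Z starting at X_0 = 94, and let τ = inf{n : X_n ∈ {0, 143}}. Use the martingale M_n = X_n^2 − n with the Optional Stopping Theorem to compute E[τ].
E[τ] = 4606

M_n = X_n^2 − n is a martingale (since E[X_{n+1}^2 | F_n] = X_n^2 + 1). By OST (τ has finite mean in a bounded region), E[M_τ] = E[M_0] = X_0^2 − 0 = 94^2 = 8836. Also E[M_τ] = E[X_τ^2] − E[τ]. The walk exits at 0 or 143, with P(hit 143 first) = 94/143, so E[X_τ^2] = 143^2 · 94/143 + 0 = 13442. Thus E[τ] = E[X_τ^2] − E[M_τ] = 13442 − 8836 = 4606 = 94(143 − 94) = 4606.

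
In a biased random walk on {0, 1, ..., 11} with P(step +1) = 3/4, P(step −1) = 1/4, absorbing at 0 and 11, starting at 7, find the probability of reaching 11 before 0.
P(hit 11 before 0) = (1 − (1/3)^7) / (1 − (1/3)^11) = 88533/88573

Let u_k denote P(reach 11 before 0 | start at k). Boundary: u_0 = 0, u_11 = 1. Recurrence: u_k = 3/4·u_{k+1} + 1/4·u_{k-1} for 1 ≤ k ≤ 10. Try u_k = A + B·r^k with r = q/p = (1/4)/(3/4) = 1/3. Substitution satisfies the recurrence; boundary conditions give:
  u_k = (1 − r^k) / (1 − r^N) = (1 − (1/3)^7) / (1 − (1/3)^11) = 88533/88573.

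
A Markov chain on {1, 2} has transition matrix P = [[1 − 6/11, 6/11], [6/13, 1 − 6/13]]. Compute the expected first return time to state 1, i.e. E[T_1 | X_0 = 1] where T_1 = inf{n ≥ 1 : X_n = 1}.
E[T_1 | X_0 = 1] = 1/π_1 = 24/11

For an irreducible recurrent Markov chain with stationary distribution π, E[T_i | X_0 = i] = 1/π_i (Kac's formula). Here π_1 = (6/13)/(6/11 + 6/13) = (6/13)/(144/143) = 11/24, so E[T_1 | X_0 = 1] = 1/π_1 = (6/11 + 6/13)/(6/13) = (144/143)/(6/13) = 24/11.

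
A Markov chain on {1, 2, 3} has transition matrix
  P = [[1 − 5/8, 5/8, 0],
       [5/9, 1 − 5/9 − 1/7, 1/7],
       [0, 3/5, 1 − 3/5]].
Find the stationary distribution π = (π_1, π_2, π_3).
π = (28/67, 63/134, 15/134)

This is a birth-death chain on three states, which satisfies detailed balance: π_1 · P_{12} = π_2 · P_{21} and π_2 · P_{23} = π_3 · P_{32}.
From π_1 · 5/8 = π_2 · 5/9: π_2/π_1 = (5/8)/(5/9) = 9/8.
From π_2 · 1/7 = π_3 · 3/5: π_3/π_2 = (1/7)/(3/5) = 5/21.
Take π_1 proportional to 1; then unnormalized π = (1, 9/8, 15/56). Normalize by dividing by the sum 67/28:
  π = (28/67, 63/134, 15/134).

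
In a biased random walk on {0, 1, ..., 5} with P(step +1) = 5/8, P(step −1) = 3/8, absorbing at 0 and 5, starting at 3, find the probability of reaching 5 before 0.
P(hit 5 before 0) = (1 − (3/5)^3) / (1 − (3/5)^5) = 1225/1441

Let u_k denote P(reach 5 before 0 | start at k). Boundary: u_0 = 0, u_5 = 1. Recurrence: u_k = 5/8·u_{k+1} + 3/8·u_{k-1} for 1 ≤ k ≤ 4. Try u_k = A + B·r^k with r = q/p = (3/8)/(5/8) = 3/5. Substitution satisfies the recurrence; boundary conditions give:
  u_k = (1 − r^k) / (1 − r^N) = (1 − (3/5)^3) / (1 − (3/5)^5) = 1225/1441.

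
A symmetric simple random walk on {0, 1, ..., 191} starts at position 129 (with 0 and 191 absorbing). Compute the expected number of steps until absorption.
E[τ | X_0 = 129] = 7998

Let v_k = E[τ | X_0 = k]. Boundary: v_0 = v_191 = 0. Recurrence: v_k = 1 + (v_{k-1} + v_{k+1})/2 for 1 ≤ k ≤ 190. The particular solution to v_k − (v_{k-1} + v_{k+1})/2 = 1 is v_k = −k^2. Adding homogeneous solution A + B k and matching boundaries gives v_k = k (191 − k). Substituting k = 129: v_129 = 129 · 62 = 7998.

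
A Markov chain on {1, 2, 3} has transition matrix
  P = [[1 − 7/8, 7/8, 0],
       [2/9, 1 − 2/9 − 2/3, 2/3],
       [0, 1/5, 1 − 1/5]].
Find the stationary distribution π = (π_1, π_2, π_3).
π = (16/289, 63/289, 210/289)

This is a birth-death chain on three states, which satisfies detailed balance: π_1 · P_{12} = π_2 · P_{21} and π_2 · P_{23} = π_3 · P_{32}.
From π_1 · 7/8 = π_2 · 2/9: π_2/π_1 = (7/8)/(2/9) = 63/16.
From π_2 · 2/3 = π_3 · 1/5: π_3/π_2 = (2/3)/(1/5) = 10/3.
Take π_1 proportional to 1; then unnormalized π = (1, 63/16, 105/8). Normalize by dividing by the sum 289/16:
  π = (16/289, 63/289, 210/289).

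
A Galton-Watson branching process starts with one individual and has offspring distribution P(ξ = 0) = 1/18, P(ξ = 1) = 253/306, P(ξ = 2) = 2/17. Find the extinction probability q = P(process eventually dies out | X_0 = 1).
q = 17/36

The pgf is f(s) = 1/18 + 253/306·s + 2/17·s². The extinction probability q is the smallest fixed point of f in [0, 1]. Setting s = f(s):
  2/17·s² + (253/306 − 1)·s + 1/18 = 0
  2/17·s² − (1/18 + 2/17)·s + 1/18 = 0
which factors as (s − 1)·(2/17·s − 1/18) = 0, giving roots s = 1 and s = (1/18)/(2/17) = 17/36.
Mean offspring μ = 253/306 + 2·2/17 = 325/306 > 1 (supercritical), so q < 1. The extinction probability is the smaller root: q = (1/18)/(2/17) = 17/36.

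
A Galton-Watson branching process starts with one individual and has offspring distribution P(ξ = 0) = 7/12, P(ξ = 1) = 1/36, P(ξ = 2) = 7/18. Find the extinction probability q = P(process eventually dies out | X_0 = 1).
q = 1

Mean offspring μ = 0·7/12 + 1·1/36 + 2·7/18 = 29/36 ≤ 1. For μ ≤ 1 with offspring not concentrated at 1, the Galton-Watson process goes extinct almost surely, so q = 1.
(Algebraic check: The pgf is f(s) = 7/12 + 1/36·s + 7/18·s². The extinction probability q is the smallest fixed point of f in [0, 1]. Setting s = f(s):
  7/18·s² + (1/36 − 1)·s + 7/12 = 0
  7/18·s² − (7/12 + 7/18)·s + 7/12 = 0
which factors as (s − 1)·(7/18·s − 7/12) = 0, giving roots s = 1 and s = (7/12)/(7/18) = 3/2. Since 3/2 ≥ 1, the smallest root in [0, 1] is s = 1.)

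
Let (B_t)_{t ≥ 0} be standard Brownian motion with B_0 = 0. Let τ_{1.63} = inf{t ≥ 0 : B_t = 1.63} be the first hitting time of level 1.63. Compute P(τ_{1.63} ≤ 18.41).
P(τ_{1.63} ≤ 18.41) = 2(1 − Φ(1.63/√18.41)) = 2(1 − Φ(0.3799)) ≈ 0.7040

By the reflection principle for standard BM, P(τ_b ≤ t) = 2 · P(B_t ≥ b). Since B_t ~ N(0, t), P(B_t ≥ 1.63) = 1 − Φ(1.63/√t) = 1 − Φ(1.63/√18.41) = 1 − Φ(0.3799) ≈ 0.35201. Doubling: P(τ_{1.63} ≤ 18.41) ≈ 2 · 0.35201 = 0.70402 ≈ 0.7040.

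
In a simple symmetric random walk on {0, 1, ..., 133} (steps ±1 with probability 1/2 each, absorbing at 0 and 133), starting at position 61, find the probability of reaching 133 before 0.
P(hit 133 before 0) = 61/133

Let u_k = P(hit 133 before 0 | start at k). Then u_0 = 0, u_133 = 1, and u_k = u_{k-1}/2 + u_{k+1}/2 for 1 ≤ k ≤ 132. This harmonic recurrence is solved by u_k = k/133, giving u_61 = 61/133.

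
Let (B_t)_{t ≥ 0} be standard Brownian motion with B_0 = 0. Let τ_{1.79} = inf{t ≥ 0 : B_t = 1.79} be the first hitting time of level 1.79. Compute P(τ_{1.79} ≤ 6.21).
P(τ_{1.79} ≤ 6.21) = 2(1 − Φ(1.79/√6.21)) = 2(1 − Φ(0.7183)) ≈ 0.4726

By the reflection principle for standard BM, P(τ_b ≤ t) = 2 · P(B_t ≥ b). Since B_t ~ N(0, t), P(B_t ≥ 1.79) = 1 − Φ(1.79/√t) = 1 − Φ(1.79/√6.21) = 1 − Φ(0.7183) ≈ 0.23629. Doubling: P(τ_{1.79} ≤ 6.21) ≈ 2 · 0.23629 = 0.47258 ≈ 0.4726.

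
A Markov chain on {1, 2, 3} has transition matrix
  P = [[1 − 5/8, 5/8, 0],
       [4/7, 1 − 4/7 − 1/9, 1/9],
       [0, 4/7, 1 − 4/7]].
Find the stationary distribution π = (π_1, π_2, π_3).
π = (1152/2657, 1260/2657, 245/2657)

This is a birth-death chain on three states, which satisfies detailed balance: π_1 · P_{12} = π_2 · P_{21} and π_2 · P_{23} = π_3 · P_{32}.
From π_1 · 5/8 = π_2 · 4/7: π_2/π_1 = (5/8)/(4/7) = 35/32.
From π_2 · 1/9 = π_3 · 4/7: π_3/π_2 = (1/9)/(4/7) = 7/36.
Take π_1 proportional to 1; then unnormalized π = (1, 35/32, 245/1152). Normalize by dividing by the sum 2657/1152:
  π = (1152/2657, 1260/2657, 245/2657).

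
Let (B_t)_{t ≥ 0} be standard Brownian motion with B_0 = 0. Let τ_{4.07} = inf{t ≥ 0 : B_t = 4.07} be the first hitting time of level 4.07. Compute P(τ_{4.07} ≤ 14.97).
P(τ_{4.07} ≤ 14.97) = 2(1 − Φ(4.07/√14.97)) = 2(1 − Φ(1.0519)) ≈ 0.2928

By the reflection principle for standard BM, P(τ_b ≤ t) = 2 · P(B_t ≥ b). Since B_t ~ N(0, t), P(B_t ≥ 4.07) = 1 − Φ(4.07/√t) = 1 − Φ(4.07/√14.97) = 1 − Φ(1.0519) ≈ 0.14642. Doubling: P(τ_{4.07} ≤ 14.97) ≈ 2 · 0.14642 = 0.29284 ≈ 0.2928.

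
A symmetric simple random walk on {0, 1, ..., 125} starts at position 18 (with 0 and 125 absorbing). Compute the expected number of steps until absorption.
E[τ | X_0 = 18] = 1926

Let v_k = E[τ | X_0 = k]. Boundary: v_0 = v_125 = 0. Recurrence: v_k = 1 + (v_{k-1} + v_{k+1})/2 for 1 ≤ k ≤ 124. The particular solution to v_k − (v_{k-1} + v_{k+1})/2 = 1 is v_k = −k^2. Adding homogeneous solution A + B k and matching boundaries gives v_k = k (125 − k). Substituting k = 18: v_18 = 18 · 107 = 1926.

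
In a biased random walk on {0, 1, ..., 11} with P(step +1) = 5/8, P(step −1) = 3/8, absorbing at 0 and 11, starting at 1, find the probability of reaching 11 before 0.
P(hit 11 before 0) = (1 − (3/5)^1) / (1 − (3/5)^11) = 9765625/24325489

Let u_k denote P(reach 11 before 0 | start at k). Boundary: u_0 = 0, u_11 = 1. Recurrence: u_k = 5/8·u_{k+1} + 3/8·u_{k-1} for 1 ≤ k ≤ 10. Try u_k = A + B·r^k with r = q/p = (3/8)/(5/8) = 3/5. Substitution satisfies the recurrence; boundary conditions give:
  u_k = (1 − r^k) / (1 − r^N) = (1 − (3/5)^1) / (1 − (3/5)^11) = 9765625/24325489.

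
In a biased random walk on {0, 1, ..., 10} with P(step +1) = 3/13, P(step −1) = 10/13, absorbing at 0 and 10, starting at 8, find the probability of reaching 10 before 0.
P(hit 10 before 0) = (1 − (10/3)^8) / (1 − (10/3)^10) = 9889461/109889461

Let u_k denote P(reach 10 before 0 | start at k). Boundary: u_0 = 0, u_10 = 1. Recurrence: u_k = 3/13·u_{k+1} + 10/13·u_{k-1} for 1 ≤ k ≤ 9. Try u_k = A + B·r^k with r = q/p = (10/13)/(3/13) = 10/3. Substitution satisfies the recurrence; boundary conditions give:
  u_k = (1 − r^k) / (1 − r^N) = (1 − (10/3)^8) / (1 − (10/3)^10) = 9889461/109889461.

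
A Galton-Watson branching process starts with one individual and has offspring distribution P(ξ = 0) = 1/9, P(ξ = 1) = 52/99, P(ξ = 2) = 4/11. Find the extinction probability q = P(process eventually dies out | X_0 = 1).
q = 11/36

The pgf is f(s) = 1/9 + 52/99·s + 4/11·s². The extinction probability q is the smallest fixed point of f in [0, 1]. Setting s = f(s):
  4/11·s² + (52/99 − 1)·s + 1/9 = 0
  4/11·s² − (1/9 + 4/11)·s + 1/9 = 0
which factors as (s − 1)·(4/11·s − 1/9) = 0, giving roots s = 1 and s = (1/9)/(4/11) = 11/36.
Mean offspring μ = 52/99 + 2·4/11 = 124/99 > 1 (supercritical), so q < 1. The extinction probability is the smaller root: q = (1/9)/(4/11) = 11/36.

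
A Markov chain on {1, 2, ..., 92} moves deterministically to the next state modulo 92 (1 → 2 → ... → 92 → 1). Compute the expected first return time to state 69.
E[T_69 | X_0 = 69] = 92

The chain cycles deterministically, so starting at state 69 it returns in exactly 92 steps. Equivalently, the stationary distribution is uniform π_j = 1/92 for every state j, so by Kac's formula E[T_69] = 1/π_69 = 92.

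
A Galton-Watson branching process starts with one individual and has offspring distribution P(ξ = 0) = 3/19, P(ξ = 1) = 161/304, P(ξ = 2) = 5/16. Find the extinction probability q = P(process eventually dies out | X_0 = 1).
q = 48/95

The pgf is f(s) = 3/19 + 161/304·s + 5/16·s². The extinction probability q is the smallest fixed point of f in [0, 1]. Setting s = f(s):
  5/16·s² + (161/304 − 1)·s + 3/19 = 0
  5/16·s² − (3/19 + 5/16)·s + 3/19 = 0
which factors as (s − 1)·(5/16·s − 3/19) = 0, giving roots s = 1 and s = (3/19)/(5/16) = 48/95.
Mean offspring μ = 161/304 + 2·5/16 = 351/304 > 1 (supercritical), so q < 1. The extinction probability is the smaller root: q = (3/19)/(5/16) = 48/95.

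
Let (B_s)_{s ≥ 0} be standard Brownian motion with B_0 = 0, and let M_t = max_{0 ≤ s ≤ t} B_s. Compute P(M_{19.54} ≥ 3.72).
P(M_{19.54} ≥ 3.72) = 2·P(B_{19.54} ≥ 3.72) = 2(1 − Φ(3.72/√19.54)) ≈ 0.4000

By the reflection principle for Brownian motion, P(M_t ≥ a) = 2 · P(B_t ≥ a) for a ≥ 0. Since B_t ~ N(0, t), P(B_t ≥ 3.72) = 1 − Φ(3.72/√t) = 1 − Φ(3.72/√19.54) = 1 − Φ(0.8416). So
  P(M_{19.54} ≥ 3.72) = 2(1 − Φ(0.8416)) ≈ 0.4000.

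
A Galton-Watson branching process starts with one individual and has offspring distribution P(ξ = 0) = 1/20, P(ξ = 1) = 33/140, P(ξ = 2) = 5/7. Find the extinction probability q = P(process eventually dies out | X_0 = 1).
q = 7/100

The pgf is f(s) = 1/20 + 33/140·s + 5/7·s². The extinction probability q is the smallest fixed point of f in [0, 1]. Setting s = f(s):
  5/7·s² + (33/140 − 1)·s + 1/20 = 0
  5/7·s² − (1/20 + 5/7)·s + 1/20 = 0
which factors as (s − 1)·(5/7·s − 1/20) = 0, giving roots s = 1 and s = (1/20)/(5/7) = 7/100.
Mean offspring μ = 33/140 + 2·5/7 = 233/140 > 1 (supercritical), so q < 1. The extinction probability is the smaller root: q = (1/20)/(5/7) = 7/100.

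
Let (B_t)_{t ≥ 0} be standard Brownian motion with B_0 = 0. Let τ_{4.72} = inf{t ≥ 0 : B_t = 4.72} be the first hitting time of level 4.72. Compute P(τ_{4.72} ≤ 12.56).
P(τ_{4.72} ≤ 12.56) = 2(1 − Φ(4.72/√12.56)) = 2(1 − Φ(1.3318)) ≈ 0.1829

By the reflection principle for standard BM, P(τ_b ≤ t) = 2 · P(B_t ≥ b). Since B_t ~ N(0, t), P(B_t ≥ 4.72) = 1 − Φ(4.72/√t) = 1 − Φ(4.72/√12.56) = 1 − Φ(1.3318) ≈ 0.09146. Doubling: P(τ_{4.72} ≤ 12.56) ≈ 2 · 0.09146 = 0.18292 ≈ 0.1829.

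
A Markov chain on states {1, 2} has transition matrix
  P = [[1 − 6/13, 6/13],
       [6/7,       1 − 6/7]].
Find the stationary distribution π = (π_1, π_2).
π_1 = 13/20, π_2 = 7/20

Solve πP = π with π_1 + π_2 = 1. From πP = π: π_1 · (1 − 6/13) + π_2 · 6/7 = π_1 ⇒ π_2 · 6/7 = π_1 · 6/13 ⇒ π_2/π_1 = (6/13)/(6/7) = 7/13. Together with π_1 + π_2 = 1:
  π_1 = (6/7)/(6/13 + 6/7) = (6/7)/(120/91) = 13/20,
  π_2 = (6/13)/(6/13 + 6/7) = (6/13)/(120/91) = 7/20.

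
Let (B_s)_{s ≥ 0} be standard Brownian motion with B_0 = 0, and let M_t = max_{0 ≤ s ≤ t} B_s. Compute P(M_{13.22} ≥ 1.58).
P(M_{13.22} ≥ 1.58) = 2·P(B_{13.22} ≥ 1.58) = 2(1 − Φ(1.58/√13.22)) ≈ 0.6639

By the reflection principle for Brownian motion, P(M_t ≥ a) = 2 · P(B_t ≥ a) for a ≥ 0. Since B_t ~ N(0, t), P(B_t ≥ 1.58) = 1 − Φ(1.58/√t) = 1 − Φ(1.58/√13.22) = 1 − Φ(0.4346). So
  P(M_{13.22} ≥ 1.58) = 2(1 − Φ(0.4346)) ≈ 0.6639.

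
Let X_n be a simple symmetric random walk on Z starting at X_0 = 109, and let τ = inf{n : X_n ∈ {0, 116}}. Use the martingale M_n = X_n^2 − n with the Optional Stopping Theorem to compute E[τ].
E[τ] = 763

M_n = X_n^2 − n is a martingale (since E[X_{n+1}^2 | F_n] = X_n^2 + 1). By OST (τ has finite mean in a bounded region), E[M_τ] = E[M_0] = X_0^2 − 0 = 109^2 = 11881. Also E[M_τ] = E[X_τ^2] − E[τ]. The walk exits at 0 or 116, with P(hit 116 first) = 109/116, so E[X_τ^2] = 116^2 · 109/116 + 0 = 12644. Thus E[τ] = E[X_τ^2] − E[M_τ] = 12644 − 11881 = 763 = 109(116 − 109) = 763.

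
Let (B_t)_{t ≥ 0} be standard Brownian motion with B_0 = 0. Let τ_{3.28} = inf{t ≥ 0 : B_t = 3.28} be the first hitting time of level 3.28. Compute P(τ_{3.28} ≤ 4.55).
P(τ_{3.28} ≤ 4.55) = 2(1 − Φ(3.28/√4.55)) = 2(1 − Φ(1.5377)) ≈ 0.1241

By the reflection principle for standard BM, P(τ_b ≤ t) = 2 · P(B_t ≥ b). Since B_t ~ N(0, t), P(B_t ≥ 3.28) = 1 − Φ(3.28/√t) = 1 − Φ(3.28/√4.55) = 1 − Φ(1.5377) ≈ 0.06206. Doubling: P(τ_{3.28} ≤ 4.55) ≈ 2 · 0.06206 = 0.12412 ≈ 0.1241.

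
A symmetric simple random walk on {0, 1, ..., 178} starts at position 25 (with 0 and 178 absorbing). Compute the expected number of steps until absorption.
E[τ | X_0 = 25] = 3825

Let v_k = E[τ | X_0 = k]. Boundary: v_0 = v_178 = 0. Recurrence: v_k = 1 + (v_{k-1} + v_{k+1})/2 for 1 ≤ k ≤ 177. The particular solution to v_k − (v_{k-1} + v_{k+1})/2 = 1 is v_k = −k^2. Adding homogeneous solution A + B k and matching boundaries gives v_k = k (178 − k). Substituting k = 25: v_25 = 25 · 153 = 3825.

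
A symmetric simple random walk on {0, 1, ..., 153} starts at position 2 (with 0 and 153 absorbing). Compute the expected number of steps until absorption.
E[τ | X_0 = 2] = 302

Let v_k = E[τ | X_0 = k]. Boundary: v_0 = v_153 = 0. Recurrence: v_k = 1 + (v_{k-1} + v_{k+1})/2 for 1 ≤ k ≤ 152. The particular solution to v_k − (v_{k-1} + v_{k+1})/2 = 1 is v_k = −k^2. Adding homogeneous solution A + B k and matching boundaries gives v_k = k (153 − k). Substituting k = 2: v_2 = 2 · 151 = 302.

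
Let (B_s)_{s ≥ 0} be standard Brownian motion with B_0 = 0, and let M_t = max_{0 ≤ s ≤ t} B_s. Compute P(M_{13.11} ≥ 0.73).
P(M_{13.11} ≥ 0.73) = 2·P(B_{13.11} ≥ 0.73) = 2(1 − Φ(0.73/√13.11)) ≈ 0.8402

By the reflection principle for Brownian motion, P(M_t ≥ a) = 2 · P(B_t ≥ a) for a ≥ 0. Since B_t ~ N(0, t), P(B_t ≥ 0.73) = 1 − Φ(0.73/√t) = 1 − Φ(0.73/√13.11) = 1 − Φ(0.2016). So
  P(M_{13.11} ≥ 0.73) = 2(1 − Φ(0.2016)) ≈ 0.8402.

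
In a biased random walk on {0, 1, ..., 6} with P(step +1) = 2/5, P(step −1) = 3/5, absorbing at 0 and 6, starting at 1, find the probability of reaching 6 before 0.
P(hit 6 before 0) = (1 − (3/2)^1) / (1 − (3/2)^6) = 32/665

Let u_k denote P(reach 6 before 0 | start at k). Boundary: u_0 = 0, u_6 = 1. Recurrence: u_k = 2/5·u_{k+1} + 3/5·u_{k-1} for 1 ≤ k ≤ 5. Try u_k = A + B·r^k with r = q/p = (3/5)/(2/5) = 3/2. Substitution satisfies the recurrence; boundary conditions give:
  u_k = (1 − r^k) / (1 − r^N) = (1 − (3/2)^1) / (1 − (3/2)^6) = 32/665.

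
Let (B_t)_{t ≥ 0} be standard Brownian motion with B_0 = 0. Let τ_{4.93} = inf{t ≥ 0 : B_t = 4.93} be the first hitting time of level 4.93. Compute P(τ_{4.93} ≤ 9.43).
P(τ_{4.93} ≤ 9.43) = 2(1 − Φ(4.93/√9.43)) = 2(1 − Φ(1.6054)) ≈ 0.1084

By the reflection principle for standard BM, P(τ_b ≤ t) = 2 · P(B_t ≥ b). Since B_t ~ N(0, t), P(B_t ≥ 4.93) = 1 − Φ(4.93/√t) = 1 − Φ(4.93/√9.43) = 1 − Φ(1.6054) ≈ 0.05420. Doubling: P(τ_{4.93} ≤ 9.43) ≈ 2 · 0.05420 = 0.10840 ≈ 0.1084.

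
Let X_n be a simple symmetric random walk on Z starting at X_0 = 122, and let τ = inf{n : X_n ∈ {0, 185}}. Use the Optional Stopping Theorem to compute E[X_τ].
E[X_τ] = 122

X_n is a martingale and τ is a bounded-mean stopping time (indeed τ is finite a.s. with bounded expectation since the walk is in a bounded region). By the OST, E[X_τ] = E[X_0] = 122. Equivalently: E[X_τ] = 185 · P(hit 185 first) + 0 · P(hit 0 first) = 185 · (122/185) = 122.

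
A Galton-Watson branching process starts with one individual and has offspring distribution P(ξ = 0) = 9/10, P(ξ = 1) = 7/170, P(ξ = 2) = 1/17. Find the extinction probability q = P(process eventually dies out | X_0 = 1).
q = 1

Mean offspring μ = 0·9/10 + 1·7/170 + 2·1/17 = 27/170 ≤ 1. For μ ≤ 1 with offspring not concentrated at 1, the Galton-Watson process goes extinct almost surely, so q = 1.
(Algebraic check: The pgf is f(s) = 9/10 + 7/170·s + 1/17·s². The extinction probability q is the smallest fixed point of f in [0, 1]. Setting s = f(s):
  1/17·s² + (7/170 − 1)·s + 9/10 = 0
  1/17·s² − (9/10 + 1/17)·s + 9/10 = 0
which factors as (s − 1)·(1/17·s − 9/10) = 0, giving roots s = 1 and s = (9/10)/(1/17) = 153/10. Since 153/10 ≥ 1, the smallest root in [0, 1] is s = 1.)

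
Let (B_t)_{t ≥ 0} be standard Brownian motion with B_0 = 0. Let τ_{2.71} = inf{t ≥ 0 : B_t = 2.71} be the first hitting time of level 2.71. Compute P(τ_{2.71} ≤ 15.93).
P(τ_{2.71} ≤ 15.93) = 2(1 − Φ(2.71/√15.93)) = 2(1 − Φ(0.6790)) ≈ 0.4971

By the reflection principle for standard BM, P(τ_b ≤ t) = 2 · P(B_t ≥ b). Since B_t ~ N(0, t), P(B_t ≥ 2.71) = 1 − Φ(2.71/√t) = 1 − Φ(2.71/√15.93) = 1 − Φ(0.6790) ≈ 0.24857. Doubling: P(τ_{2.71} ≤ 15.93) ≈ 2 · 0.24857 = 0.49714 ≈ 0.4971.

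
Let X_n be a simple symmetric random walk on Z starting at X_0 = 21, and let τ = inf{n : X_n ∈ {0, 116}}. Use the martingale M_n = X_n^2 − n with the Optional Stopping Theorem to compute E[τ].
E[τ] = 1995

M_n = X_n^2 − n is a martingale (since E[X_{n+1}^2 | F_n] = X_n^2 + 1). By OST (τ has finite mean in a bounded region), E[M_τ] = E[M_0] = X_0^2 − 0 = 21^2 = 441. Also E[M_τ] = E[X_τ^2] − E[τ]. The walk exits at 0 or 116, with P(hit 116 first) = 21/116, so E[X_τ^2] = 116^2 · 21/116 + 0 = 2436. Thus E[τ] = E[X_τ^2] − E[M_τ] = 2436 − 441 = 1995 = 21(116 − 21) = 1995.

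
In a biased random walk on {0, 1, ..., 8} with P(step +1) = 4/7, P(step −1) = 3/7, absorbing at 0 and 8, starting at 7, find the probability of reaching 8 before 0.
P(hit 8 before 0) = (1 − (3/4)^7) / (1 − (3/4)^8) = 56788/58975

Let u_k denote P(reach 8 before 0 | start at k). Boundary: u_0 = 0, u_8 = 1. Recurrence: u_k = 4/7·u_{k+1} + 3/7·u_{k-1} for 1 ≤ k ≤ 7. Try u_k = A + B·r^k with r = q/p = (3/7)/(4/7) = 3/4. Substitution satisfies the recurrence; boundary conditions give:
  u_k = (1 − r^k) / (1 − r^N) = (1 − (3/4)^7) / (1 − (3/4)^8) = 56788/58975.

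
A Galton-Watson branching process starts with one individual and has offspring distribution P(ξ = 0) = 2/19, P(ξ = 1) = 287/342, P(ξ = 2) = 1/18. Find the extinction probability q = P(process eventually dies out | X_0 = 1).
q = 1

Mean offspring μ = 0·2/19 + 1·287/342 + 2·1/18 = 325/342 ≤ 1. For μ ≤ 1 with offspring not concentrated at 1, the Galton-Watson process goes extinct almost surely, so q = 1.
(Algebraic check: The pgf is f(s) = 2/19 + 287/342·s + 1/18·s². The extinction probability q is the smallest fixed point of f in [0, 1]. Setting s = f(s):
  1/18·s² + (287/342 − 1)·s + 2/19 = 0
  1/18·s² − (2/19 + 1/18)·s + 2/19 = 0
which factors as (s − 1)·(1/18·s − 2/19) = 0, giving roots s = 1 and s = (2/19)/(1/18) = 36/19. Since 36/19 ≥ 1, the smallest root in [0, 1] is s = 1.)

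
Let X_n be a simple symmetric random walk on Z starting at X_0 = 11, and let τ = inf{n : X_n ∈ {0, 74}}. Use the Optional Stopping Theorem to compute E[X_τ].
E[X_τ] = 11

X_n is a martingale and τ is a bounded-mean stopping time (indeed τ is finite a.s. with bounded expectation since the walk is in a bounded region). By the OST, E[X_τ] = E[X_0] = 11. Equivalently: E[X_τ] = 74 · P(hit 74 first) + 0 · P(hit 0 first) = 74 · (11/74) = 11.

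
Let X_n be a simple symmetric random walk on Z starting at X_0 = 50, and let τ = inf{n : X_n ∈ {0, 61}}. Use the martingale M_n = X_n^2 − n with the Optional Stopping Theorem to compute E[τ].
E[τ] = 550

M_n = X_n^2 − n is a martingale (since E[X_{n+1}^2 | F_n] = X_n^2 + 1). By OST (τ has finite mean in a bounded region), E[M_τ] = E[M_0] = X_0^2 − 0 = 50^2 = 2500. Also E[M_τ] = E[X_τ^2] − E[τ]. The walk exits at 0 or 61, with P(hit 61 first) = 50/61, so E[X_τ^2] = 61^2 · 50/61 + 0 = 3050. Thus E[τ] = E[X_τ^2] − E[M_τ] = 3050 − 2500 = 550 = 50(61 − 50) = 550.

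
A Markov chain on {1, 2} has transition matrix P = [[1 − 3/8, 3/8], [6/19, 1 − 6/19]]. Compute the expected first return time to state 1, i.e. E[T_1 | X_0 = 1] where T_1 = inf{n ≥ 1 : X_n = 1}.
E[T_1 | X_0 = 1] = 1/π_1 = 35/16

For an irreducible recurrent Markov chain with stationary distribution π, E[T_i | X_0 = i] = 1/π_i (Kac's formula). Here π_1 = (6/19)/(3/8 + 6/19) = (6/19)/(105/152) = 16/35, so E[T_1 | X_0 = 1] = 1/π_1 = (3/8 + 6/19)/(6/19) = (105/152)/(6/19) = 35/16.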